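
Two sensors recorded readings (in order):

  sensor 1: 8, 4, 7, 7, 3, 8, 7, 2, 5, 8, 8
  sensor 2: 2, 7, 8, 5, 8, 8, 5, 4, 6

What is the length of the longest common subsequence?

5

Let dp[i][j] be the LCS length of the first i values of sensor 1 and the first j values of sensor 2. dp[i][j] = dp[i-1][j-1]+1 when the i-th and j-th values match, else max(dp[i-1][j], dp[i][j-1]).
    ·  2  7  8  5  8  8  5  4  6
 ·  0  0  0  0  0  0  0  0  0  0
 8  0  0  0  1  1  1  1  1  1  1
 4  0  0  0  1  1  1  1  1  2  2
 7  0  0  1  1  1  1  1  1  2  2
 7  0  0  1  1  1  1  1  1  2  2
 3  0  0  1  1  1  1  1  1  2  2
 8  0  0  1  2  2  2  2  2  2  2
 7  0  0  1  2  2  2  2  2  2  2
 2  0  1  1  2  2  2  2  2  2  2
 5  0  1  1  2  3  3  3  3  3  3
 8  0  1  1  2  3  4  4  4  4  4
 8  0  1  1  2  3  4  5  5  5  5
dp[11][9] = 5. One LCS (by backtracking along matches): 7, 8, 5, 8, 8.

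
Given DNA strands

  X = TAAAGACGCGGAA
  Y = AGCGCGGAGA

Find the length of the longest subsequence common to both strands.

Let dp[i][j] be the LCS length of the first i bases of X and the first j bases of Y. dp[i][j] = dp[i-1][j-1]+1 when the i-th and j-th bases match, else max(dp[i-1][j], dp[i][j-1]).
    ·  A  G  C  G  C  G  G  A  G  A
 ·  0  0  0  0  0  0  0  0  0  0  0
 T  0  0  0  0  0  0  0  0  0  0  0
 A  0  1  1  1  1  1  1  1  1  1  1
 A  0  1  1  1  1  1  1  1  2  2  2
 A  0  1  1  1  1  1  1  1  2  2  3
 G  0  1  2  2  2  2  2  2  2  3  3
 A  0  1  2  2  2  2  2  2  3  3  4
 C  0  1  2  3  3  3  3  3  3  3  4
 G  0  1  2  3  4  4  4  4  4  4  4
 C  0  1  2  3  4  5  5  5  5  5  5
 G  0  1  2  3  4  5  6  6  6  6  6
 G  0  1  2  3  4  5  6  7  7  7  7
 A  0  1  2  3  4  5  6  7  8  8  8
 A  0  1  2  3  4  5  6  7  8  8  9
dp[13][10] = 9. One LCS (by backtracking along matches): AGCGCGGAA.

9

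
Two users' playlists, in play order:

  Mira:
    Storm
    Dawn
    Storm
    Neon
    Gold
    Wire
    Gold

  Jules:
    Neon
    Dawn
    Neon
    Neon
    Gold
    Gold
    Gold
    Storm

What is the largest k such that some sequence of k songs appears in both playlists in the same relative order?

Match Dawn [2,2], Neon [4,4], Gold [5,6], Gold [7,7] — 4 songs in the same relative order in both. The LCS DP gives dp[7][8] = 4, so this is optimal.

4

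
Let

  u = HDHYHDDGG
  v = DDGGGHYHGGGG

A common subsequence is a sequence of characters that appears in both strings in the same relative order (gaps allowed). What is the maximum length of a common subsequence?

6

One common subsequence of length 6: D [2,2], H [3,6], Y [4,7], H [5,8], G [8,11], G [9,12]. The LCS DP gives dp[9][12] = 6, so this is optimal.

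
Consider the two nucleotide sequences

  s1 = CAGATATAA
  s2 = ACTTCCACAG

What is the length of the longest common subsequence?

Taking C [1,2], T [5,3], T [7,4], A [8,7], A [9,9] gives a common subsequence of length 5, and the DP table's final entry dp[9][10] is also 5, so no common subsequence is longer.

5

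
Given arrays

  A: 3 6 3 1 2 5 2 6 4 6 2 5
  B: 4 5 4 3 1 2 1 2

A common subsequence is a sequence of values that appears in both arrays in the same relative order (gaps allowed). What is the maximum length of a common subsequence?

Taking 3 [3,4] → 1 [4,5] → 2 [5,6] → 2 [11,8] gives a common subsequence of length 4. dp[12][8] = 4 confirms this is the maximum.

4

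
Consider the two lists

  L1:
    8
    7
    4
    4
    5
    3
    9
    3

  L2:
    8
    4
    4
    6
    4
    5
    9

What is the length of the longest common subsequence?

5

Pick 8 [1,1], 4 [3,3], 4 [4,5], 5 [5,6], 9 [7,7]; all 5 values appear in both, in order, and the DP table's final entry dp[8][7] is also 5, so no common subsequence is longer.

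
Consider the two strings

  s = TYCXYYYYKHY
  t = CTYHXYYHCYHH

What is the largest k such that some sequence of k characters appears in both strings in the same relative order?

7

Let dp[i][j] be the LCS length of the first i characters of s and the first j characters of t. dp[i][j] = dp[i-1][j-1]+1 when the i-th and j-th characters match, else max(dp[i-1][j], dp[i][j-1]).
    ·  C  T  Y  H  X  Y  Y  H  C  Y  H  H
 ·  0  0  0  0  0  0  0  0  0  0  0  0  0
 T  0  0  1  1  1  1  1  1  1  1  1  1  1
 Y  0  0  1  2  2  2  2  2  2  2  2  2  2
 C  0  1  1  2  2  2  2  2  2  3  3  3  3
 X  0  1  1  2  2  3  3  3  3  3  3  3  3
 Y  0  1  1  2  2  3  4  4  4  4  4  4  4
 Y  0  1  1  2  2  3  4  5  5  5  5  5  5
 Y  0  1  1  2  2  3  4  5  5  5  6  6  6
 Y  0  1  1  2  2  3  4  5  5  5  6  6  6
 K  0  1  1  2  2  3  4  5  5  5  6  6  6
 H  0  1  1  2  3  3  4  5  6  6  6  7  7
 Y  0  1  1  2  3  3  4  5  6  6  7  7  7
dp[11][12] = 7. One LCS (by backtracking along matches): TYXYYYH.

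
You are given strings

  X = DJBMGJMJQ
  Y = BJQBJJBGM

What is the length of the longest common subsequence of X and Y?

4

Let dp[i][j] be the LCS length of the first i characters of X and the first j characters of Y. dp[i][j] = dp[i-1][j-1]+1 when the i-th and j-th characters match, else max(dp[i-1][j], dp[i][j-1]).
    ·  B  J  Q  B  J  J  B  G  M
 ·  0  0  0  0  0  0  0  0  0  0
 D  0  0  0  0  0  0  0  0  0  0
 J  0  0  1  1  1  1  1  1  1  1
 B  0  1  1  1  2  2  2  2  2  2
 M  0  1  1  1  2  2  2  2  2  3
 G  0  1  1  1  2  2  2  2  3  3
 J  0  1  2  2  2  3  3  3  3  3
 M  0  1  2  2  2  3  3  3  3  4
 J  0  1  2  2  2  3  4  4  4  4
 Q  0  1  2  3  3  3  4  4  4  4
dp[9][9] = 4. One LCS (by backtracking along matches): JBGM.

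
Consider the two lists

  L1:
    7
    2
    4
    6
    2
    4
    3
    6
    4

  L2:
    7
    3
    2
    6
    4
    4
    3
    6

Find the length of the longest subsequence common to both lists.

Let dp[i][j] be the LCS length of the first i values of L1 and the first j values of L2. dp[i][j] = dp[i-1][j-1]+1 when the i-th and j-th values match, else max(dp[i-1][j], dp[i][j-1]).
    ·  7  3  2  6  4  4  3  6
 ·  0  0  0  0  0  0  0  0  0
 7  0  1  1  1  1  1  1  1  1
 2  0  1  1  2  2  2  2  2  2
 4  0  1  1  2  2  3  3  3  3
 6  0  1  1  2  3  3  3  3  4
 2  0  1  1  2  3  3  3  3  4
 4  0  1  1  2  3  4  4  4  4
 3  0  1  2  2  3  4  4  5  5
 6  0  1  2  2  3  4  4  5  6
 4  0  1  2  2  3  4  5  5  6
dp[9][8] = 6. One LCS (by backtracking along matches): 7, 2, 4, 4, 3, 6.

6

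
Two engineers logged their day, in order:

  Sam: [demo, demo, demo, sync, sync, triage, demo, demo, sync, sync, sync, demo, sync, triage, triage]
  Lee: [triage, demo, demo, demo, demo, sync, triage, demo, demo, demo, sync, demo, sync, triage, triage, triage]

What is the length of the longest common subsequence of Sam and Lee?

12

Taking demo at Sam[1]=Lee[3], demo at Sam[2]=Lee[4], demo at Sam[3]=Lee[5], sync at Sam[5]=Lee[6], triage at Sam[6]=Lee[7], demo at Sam[7]=Lee[9], demo at Sam[8]=Lee[10], sync at Sam[11]=Lee[11], demo at Sam[12]=Lee[12], sync at Sam[13]=Lee[13], triage at Sam[14]=Lee[15], triage at Sam[15]=Lee[16] gives a common subsequence of length 12. Since dp[15][16] = 12, nothing longer is possible.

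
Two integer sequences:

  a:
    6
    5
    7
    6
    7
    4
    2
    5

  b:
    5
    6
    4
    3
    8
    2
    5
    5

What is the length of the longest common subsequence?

One common subsequence of length 5: 5 [2,1], 6 [4,2], 4 [6,3], 2 [7,6], 5 [8,8]. dp[8][8] = 5 confirms this is the maximum.

5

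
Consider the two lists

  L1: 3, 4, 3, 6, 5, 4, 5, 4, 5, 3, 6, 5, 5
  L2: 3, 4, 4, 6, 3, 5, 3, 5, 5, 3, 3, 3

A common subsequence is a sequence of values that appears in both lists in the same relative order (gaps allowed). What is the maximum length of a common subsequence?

7

One common subsequence of length 7: 3 (L1 #1, L2 #1), then 4 (L1 #2, L2 #3), then 3 (L1 #3, L2 #5), then 5 (L1 #5, L2 #6), then 5 (L1 #7, L2 #8), then 5 (L1 #9, L2 #9), then 3 (L1 #10, L2 #12). dp[13][12] = 7 confirms this is the maximum.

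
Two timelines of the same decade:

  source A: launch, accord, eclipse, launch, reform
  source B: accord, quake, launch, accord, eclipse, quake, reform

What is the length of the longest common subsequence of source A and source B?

Taking launch at source A[1]=source B[3], then accord at source A[2]=source B[4], then eclipse at source A[3]=source B[5], then reform at source A[5]=source B[7] gives a common subsequence of length 4. Since dp[5][7] = 4, nothing longer is possible.

4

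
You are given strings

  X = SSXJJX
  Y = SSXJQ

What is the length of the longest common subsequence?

4

Let dp[i][j] be the LCS length of the first i characters of X and the first j characters of Y. dp[i][j] = dp[i-1][j-1]+1 when the i-th and j-th characters match, else max(dp[i-1][j], dp[i][j-1]).
    ·  S  S  X  J  Q
 ·  0  0  0  0  0  0
 S  0  1  1  1  1  1
 S  0  1  2  2  2  2
 X  0  1  2  3  3  3
 J  0  1  2  3  4  4
 J  0  1  2  3  4  4
 X  0  1  2  3  4  4
dp[6][5] = 4. One LCS (by backtracking along matches): SSXJ.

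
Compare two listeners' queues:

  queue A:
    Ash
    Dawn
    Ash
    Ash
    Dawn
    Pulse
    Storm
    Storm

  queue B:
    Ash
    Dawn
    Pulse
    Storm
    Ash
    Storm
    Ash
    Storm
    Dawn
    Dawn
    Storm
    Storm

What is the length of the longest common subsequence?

Taking Ash [1,1] → Dawn [2,2] → Ash [3,5] → Ash [4,7] → Dawn [5,10] → Storm [7,11] → Storm [8,12] gives a common subsequence of length 7. The LCS DP gives dp[8][12] = 7, so this is optimal.

7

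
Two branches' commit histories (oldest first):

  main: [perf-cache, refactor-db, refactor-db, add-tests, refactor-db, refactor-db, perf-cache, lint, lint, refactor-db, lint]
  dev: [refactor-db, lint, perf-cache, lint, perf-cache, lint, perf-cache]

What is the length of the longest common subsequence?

4

Match refactor-db (main #2, dev #1), then perf-cache (main #7, dev #3), then lint (main #8, dev #4), then lint (main #9, dev #6) — 4 commits in the same relative order in both. The LCS DP gives dp[11][7] = 4, so this is optimal.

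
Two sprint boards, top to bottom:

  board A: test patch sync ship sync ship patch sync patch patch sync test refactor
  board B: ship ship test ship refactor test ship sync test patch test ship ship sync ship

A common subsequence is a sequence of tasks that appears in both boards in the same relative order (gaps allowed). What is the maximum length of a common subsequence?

6

Taking test (board A #1, board B #3), ship (board A #4, board B #4), ship (board A #6, board B #7), sync (board A #8, board B #8), patch (board A #9, board B #10), sync (board A #11, board B #14) gives a common subsequence of length 6. dp[13][15] = 6 confirms this is the maximum.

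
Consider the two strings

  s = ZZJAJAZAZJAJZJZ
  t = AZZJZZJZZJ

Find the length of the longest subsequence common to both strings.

Match Z (s #1, t #2) → Z (s #2, t #3) → J (s #5, t #4) → Z (s #7, t #5) → Z (s #9, t #6) → J (s #10, t #7) → Z (s #13, t #9) → J (s #14, t #10) — 8 characters in the same relative order in both, and the DP table's final entry dp[15][10] is also 8, so no common subsequence is longer.

8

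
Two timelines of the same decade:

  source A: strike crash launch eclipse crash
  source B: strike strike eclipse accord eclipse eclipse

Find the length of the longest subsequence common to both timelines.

Taking strike at source A[1]=source B[2], eclipse at source A[4]=source B[6] gives a common subsequence of length 2. dp[5][6] = 2 confirms this is the maximum.

2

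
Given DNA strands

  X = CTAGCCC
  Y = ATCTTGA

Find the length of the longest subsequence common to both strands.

Let dp[i][j] be the LCS length of the first i bases of X and the first j bases of Y. dp[i][j] = dp[i-1][j-1]+1 when the i-th and j-th bases match, else max(dp[i-1][j], dp[i][j-1]).
    ·  A  T  C  T  T  G  A
 ·  0  0  0  0  0  0  0  0
 C  0  0  0  1  1  1  1  1
 T  0  0  1  1  2  2  2  2
 A  0  1  1  1  2  2  2  3
 G  0  1  1  1  2  2  3  3
 C  0  1  1  2  2  2  3  3
 C  0  1  1  2  2  2  3  3
 C  0  1  1  2  2  2  3  3
dp[7][7] = 3. One LCS (by backtracking along matches): CTA.

3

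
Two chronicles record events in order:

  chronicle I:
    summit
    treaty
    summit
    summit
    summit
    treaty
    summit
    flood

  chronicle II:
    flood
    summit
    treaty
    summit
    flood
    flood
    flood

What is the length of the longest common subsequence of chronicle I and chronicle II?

Pick summit at chronicle I[1]=chronicle II[2], then treaty at chronicle I[2]=chronicle II[3], then summit at chronicle I[3]=chronicle II[4], then flood at chronicle I[8]=chronicle II[7]; all 4 events appear in both, in order. dp[8][7] = 4 confirms this is the maximum.

4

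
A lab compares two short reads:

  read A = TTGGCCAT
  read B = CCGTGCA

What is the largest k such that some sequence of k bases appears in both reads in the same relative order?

4

Pick T [2,4], G [4,5], C [6,6], A [7,7]; all 4 bases appear in both, in order. The LCS DP gives dp[8][7] = 4, so this is optimal.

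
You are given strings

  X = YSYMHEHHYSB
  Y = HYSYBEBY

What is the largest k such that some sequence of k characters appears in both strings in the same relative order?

5

Let dp[i][j] be the LCS length of the first i characters of X and the first j characters of Y. dp[i][j] = dp[i-1][j-1]+1 when the i-th and j-th characters match, else max(dp[i-1][j], dp[i][j-1]).
    ·  H  Y  S  Y  B  E  B  Y
 ·  0  0  0  0  0  0  0  0  0
 Y  0  0  1  1  1  1  1  1  1
 S  0  0  1  2  2  2  2  2  2
 Y  0  0  1  2  3  3  3  3  3
 M  0  0  1  2  3  3  3  3  3
 H  0  1  1  2  3  3  3  3  3
 E  0  1  1  2  3  3  4  4  4
 H  0  1  1  2  3  3  4  4  4
 H  0  1  1  2  3  3  4  4  4
 Y  0  1  2  2  3  3  4  4  5
 S  0  1  2  3  3  3  4  4  5
 B  0  1  2  3  3  4  4  5  5
dp[11][8] = 5. One LCS (by backtracking along matches): YSYEY.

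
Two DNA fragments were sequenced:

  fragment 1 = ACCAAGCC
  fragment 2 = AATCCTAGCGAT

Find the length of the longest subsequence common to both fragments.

Pick A at fragment 1[1]=fragment 2[2] → C at fragment 1[2]=fragment 2[4] → C at fragment 1[3]=fragment 2[5] → A at fragment 1[5]=fragment 2[7] → G at fragment 1[6]=fragment 2[8] → C at fragment 1[7]=fragment 2[9]; all 6 bases appear in both, in order. Since dp[8][12] = 6, nothing longer is possible.

6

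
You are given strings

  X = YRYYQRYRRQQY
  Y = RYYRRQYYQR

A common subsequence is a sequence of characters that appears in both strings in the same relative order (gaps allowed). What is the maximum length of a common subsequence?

7

Taking R (X #2, Y #1); then Y (X #4, Y #2); then Y (X #7, Y #3); then R (X #8, Y #4); then R (X #9, Y #5); then Q (X #10, Y #6); then Q (X #11, Y #9) gives a common subsequence of length 7, and the DP table's final entry dp[12][10] is also 7, so no common subsequence is longer.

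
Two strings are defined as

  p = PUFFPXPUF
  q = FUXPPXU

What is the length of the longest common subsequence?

4

Pick P (p #1, q #4), P (p #5, q #5), X (p #6, q #6), U (p #8, q #7); all 4 characters appear in both, in order. Since dp[9][7] = 4, nothing longer is possible.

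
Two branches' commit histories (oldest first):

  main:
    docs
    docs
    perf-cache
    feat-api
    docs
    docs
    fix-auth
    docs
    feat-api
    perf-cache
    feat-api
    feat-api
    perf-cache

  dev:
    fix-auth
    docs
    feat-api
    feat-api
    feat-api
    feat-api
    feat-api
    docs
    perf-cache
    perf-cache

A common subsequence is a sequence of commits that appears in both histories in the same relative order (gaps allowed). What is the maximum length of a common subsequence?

6

Taking docs (main #1, dev #2), then feat-api (main #4, dev #4), then feat-api (main #9, dev #5), then feat-api (main #11, dev #6), then feat-api (main #12, dev #7), then perf-cache (main #13, dev #10) gives a common subsequence of length 6, and the DP table's final entry dp[13][10] is also 6, so no common subsequence is longer.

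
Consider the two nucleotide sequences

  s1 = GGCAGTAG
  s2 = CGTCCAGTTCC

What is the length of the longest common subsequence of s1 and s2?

5

Match G at s1[1]=s2[2], C at s1[3]=s2[5], A at s1[4]=s2[6], G at s1[5]=s2[7], T at s1[6]=s2[9] — 5 bases in the same relative order in both, and the DP table's final entry dp[8][11] is also 5, so no common subsequence is longer.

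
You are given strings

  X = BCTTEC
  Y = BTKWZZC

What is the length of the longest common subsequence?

Taking B [1,1], T [3,2], C [6,7] gives a common subsequence of length 3. Since dp[6][7] = 3, nothing longer is possible.

3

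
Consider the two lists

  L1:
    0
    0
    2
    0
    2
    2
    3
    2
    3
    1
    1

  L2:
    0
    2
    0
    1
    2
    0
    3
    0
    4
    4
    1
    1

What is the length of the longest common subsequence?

One common subsequence of length 7: 0 (L1 #1, L2 #1), then 0 (L1 #2, L2 #3), then 2 (L1 #3, L2 #5), then 0 (L1 #4, L2 #6), then 3 (L1 #7, L2 #7), then 1 (L1 #10, L2 #11), then 1 (L1 #11, L2 #12). dp[11][12] = 7 confirms this is the maximum.

7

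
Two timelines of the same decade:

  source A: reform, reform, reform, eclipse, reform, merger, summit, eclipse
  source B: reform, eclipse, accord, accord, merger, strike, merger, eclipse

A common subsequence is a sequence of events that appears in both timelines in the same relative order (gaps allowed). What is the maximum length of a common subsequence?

Taking reform (source A #3, source B #1); then eclipse (source A #4, source B #2); then merger (source A #6, source B #7); then eclipse (source A #8, source B #8) gives a common subsequence of length 4, and the DP table's final entry dp[8][8] is also 4, so no common subsequence is longer.

4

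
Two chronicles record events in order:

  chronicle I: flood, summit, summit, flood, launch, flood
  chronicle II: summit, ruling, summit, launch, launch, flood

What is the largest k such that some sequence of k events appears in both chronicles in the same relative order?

One common subsequence of length 4: summit (chronicle I #2, chronicle II #1), then summit (chronicle I #3, chronicle II #3), then launch (chronicle I #5, chronicle II #5), then flood (chronicle I #6, chronicle II #6). Since dp[6][6] = 4, nothing longer is possible.

4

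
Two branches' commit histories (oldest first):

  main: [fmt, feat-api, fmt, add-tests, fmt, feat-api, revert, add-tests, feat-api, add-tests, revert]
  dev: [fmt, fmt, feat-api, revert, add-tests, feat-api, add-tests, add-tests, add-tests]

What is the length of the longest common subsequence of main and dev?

Pick fmt [3,1]; then fmt [5,2]; then feat-api [6,3]; then revert [7,4]; then add-tests [8,5]; then feat-api [9,6]; then add-tests [10,9]; all 7 commits appear in both, in order. The LCS DP gives dp[11][9] = 7, so this is optimal.

7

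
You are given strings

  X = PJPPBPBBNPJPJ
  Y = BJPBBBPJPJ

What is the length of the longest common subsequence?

9

One common subsequence of length 9: J [2,2] → P [4,3] → B [5,4] → B [7,5] → B [8,6] → P [10,7] → J [11,8] → P [12,9] → J [13,10], and the DP table's final entry dp[13][10] is also 9, so no common subsequence is longer.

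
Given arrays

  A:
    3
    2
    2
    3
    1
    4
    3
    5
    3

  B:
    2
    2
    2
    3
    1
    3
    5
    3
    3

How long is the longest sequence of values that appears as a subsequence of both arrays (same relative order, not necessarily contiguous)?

One common subsequence of length 7: 2 at A[2]=B[2], then 2 at A[3]=B[3], then 3 at A[4]=B[4], then 1 at A[5]=B[5], then 3 at A[7]=B[6], then 5 at A[8]=B[7], then 3 at A[9]=B[9]. The LCS DP gives dp[9][9] = 7, so this is optimal.

7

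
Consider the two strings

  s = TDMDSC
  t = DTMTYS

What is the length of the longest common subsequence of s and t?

Pick T at s[1]=t[2], M at s[3]=t[3], S at s[5]=t[6]; all 3 characters appear in both, in order. dp[6][6] = 3 confirms this is the maximum.

3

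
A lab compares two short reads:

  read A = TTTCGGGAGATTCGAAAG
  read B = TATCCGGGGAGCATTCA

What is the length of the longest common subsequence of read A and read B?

Match T [1,1], T [2,3], C [4,5], G [5,7], G [6,8], G [7,9], A [8,10], G [9,11], A [10,13], T [11,14], T [12,15], C [13,16], A [17,17] — 13 bases in the same relative order in both. The LCS DP gives dp[18][17] = 13, so this is optimal.

13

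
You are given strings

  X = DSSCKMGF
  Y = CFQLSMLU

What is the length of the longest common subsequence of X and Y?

2

Match S [3,5], then M [6,6] — 2 characters in the same relative order in both. dp[8][8] = 2 confirms this is the maximum.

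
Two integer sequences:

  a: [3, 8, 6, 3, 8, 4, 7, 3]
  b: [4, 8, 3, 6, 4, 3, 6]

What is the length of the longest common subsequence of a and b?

4

Let dp[i][j] be the LCS length of the first i values of a and the first j values of b. dp[i][j] = dp[i-1][j-1]+1 when the i-th and j-th values match, else max(dp[i-1][j], dp[i][j-1]).
    ·  4  8  3  6  4  3  6
 ·  0  0  0  0  0  0  0  0
 3  0  0  0  1  1  1  1  1
 8  0  0  1  1  1  1  1  1
 6  0  0  1  1  2  2  2  2
 3  0  0  1  2  2  2  3  3
 8  0  0  1  2  2  2  3  3
 4  0  1  1  2  2  3  3  3
 7  0  1  1  2  2  3  3  3
 3  0  1  1  2  2  3  4  4
dp[8][7] = 4. One LCS (by backtracking along matches): 3, 6, 4, 3.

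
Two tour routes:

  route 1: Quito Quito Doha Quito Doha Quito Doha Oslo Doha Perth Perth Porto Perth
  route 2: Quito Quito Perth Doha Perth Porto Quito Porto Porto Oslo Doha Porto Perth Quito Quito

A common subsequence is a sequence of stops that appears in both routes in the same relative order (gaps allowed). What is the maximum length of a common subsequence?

8

Pick Quito at route 1[1]=route 2[1], Quito at route 1[2]=route 2[2], Doha at route 1[3]=route 2[4], Quito at route 1[4]=route 2[7], Oslo at route 1[8]=route 2[10], Doha at route 1[9]=route 2[11], Porto at route 1[12]=route 2[12], Perth at route 1[13]=route 2[13]; all 8 stops appear in both, in order. dp[13][15] = 8 confirms this is the maximum.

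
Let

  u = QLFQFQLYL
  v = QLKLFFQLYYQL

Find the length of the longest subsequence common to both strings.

8

Match Q (u #1, v #1) → L (u #2, v #4) → F (u #3, v #5) → F (u #5, v #6) → Q (u #6, v #7) → L (u #7, v #8) → Y (u #8, v #10) → L (u #9, v #12) — 8 characters in the same relative order in both. dp[9][12] = 8 confirms this is the maximum.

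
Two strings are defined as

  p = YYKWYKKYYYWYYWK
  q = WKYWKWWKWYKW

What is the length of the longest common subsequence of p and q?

Match Y (p #1, q #3), then K (p #3, q #5), then W (p #4, q #7), then K (p #7, q #8), then W (p #11, q #9), then Y (p #12, q #10), then W (p #14, q #12) — 7 characters in the same relative order in both, and the DP table's final entry dp[15][12] is also 7, so no common subsequence is longer.

7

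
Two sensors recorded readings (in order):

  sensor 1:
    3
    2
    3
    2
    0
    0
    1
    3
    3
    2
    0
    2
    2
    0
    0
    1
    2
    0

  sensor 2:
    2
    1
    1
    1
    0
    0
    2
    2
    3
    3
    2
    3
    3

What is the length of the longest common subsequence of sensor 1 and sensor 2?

6

Taking 2 at sensor 1[2]=sensor 2[1] → 0 at sensor 1[5]=sensor 2[5] → 0 at sensor 1[6]=sensor 2[6] → 3 at sensor 1[8]=sensor 2[9] → 3 at sensor 1[9]=sensor 2[10] → 2 at sensor 1[10]=sensor 2[11] gives a common subsequence of length 6. The LCS DP gives dp[18][13] = 6, so this is optimal.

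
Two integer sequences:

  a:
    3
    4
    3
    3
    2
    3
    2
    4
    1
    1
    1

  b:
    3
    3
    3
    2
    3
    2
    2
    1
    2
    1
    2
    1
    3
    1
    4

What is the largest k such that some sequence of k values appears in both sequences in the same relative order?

One common subsequence of length 9: 3 (a #1, b #1); then 3 (a #3, b #2); then 3 (a #4, b #3); then 2 (a #5, b #4); then 3 (a #6, b #5); then 2 (a #7, b #9); then 1 (a #9, b #10); then 1 (a #10, b #12); then 1 (a #11, b #14). Since dp[11][15] = 9, nothing longer is possible.

9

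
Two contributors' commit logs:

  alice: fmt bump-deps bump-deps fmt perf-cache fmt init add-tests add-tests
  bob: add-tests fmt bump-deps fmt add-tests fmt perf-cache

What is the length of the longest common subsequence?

Taking fmt at alice[1]=bob[2]; then bump-deps at alice[2]=bob[3]; then fmt at alice[4]=bob[6]; then perf-cache at alice[5]=bob[7] gives a common subsequence of length 4, and the DP table's final entry dp[9][7] is also 4, so no common subsequence is longer.

4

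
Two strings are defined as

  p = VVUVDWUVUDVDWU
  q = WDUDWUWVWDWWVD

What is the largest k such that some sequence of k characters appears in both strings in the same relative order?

8

Taking U (p #3, q #3), D (p #5, q #4), W (p #6, q #5), U (p #7, q #6), V (p #8, q #8), D (p #10, q #10), V (p #11, q #13), D (p #12, q #14) gives a common subsequence of length 8, and the DP table's final entry dp[14][14] is also 8, so no common subsequence is longer.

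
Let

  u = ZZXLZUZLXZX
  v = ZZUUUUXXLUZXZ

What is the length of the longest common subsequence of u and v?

Match Z [1,1], then Z [2,2], then X [3,8], then L [4,9], then U [6,10], then Z [7,11], then X [9,12], then Z [10,13] — 8 characters in the same relative order in both. Since dp[11][13] = 8, nothing longer is possible.

8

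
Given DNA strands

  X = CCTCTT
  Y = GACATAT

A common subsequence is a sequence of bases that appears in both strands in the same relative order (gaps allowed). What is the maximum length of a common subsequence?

3

Let dp[i][j] be the LCS length of the first i bases of X and the first j bases of Y. dp[i][j] = dp[i-1][j-1]+1 when the i-th and j-th bases match, else max(dp[i-1][j], dp[i][j-1]).
    ·  G  A  C  A  T  A  T
 ·  0  0  0  0  0  0  0  0
 C  0  0  0  1  1  1  1  1
 C  0  0  0  1  1  1  1  1
 T  0  0  0  1  1  2  2  2
 C  0  0  0  1  1  2  2  2
 T  0  0  0  1  1  2  2  3
 T  0  0  0  1  1  2  2  3
dp[6][7] = 3. One LCS (by backtracking along matches): CTT.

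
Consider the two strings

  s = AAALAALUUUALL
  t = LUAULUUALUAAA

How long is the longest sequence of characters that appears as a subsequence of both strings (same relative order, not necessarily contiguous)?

7

Match L (s #4, t #1) → A (s #5, t #3) → L (s #7, t #5) → U (s #8, t #6) → U (s #9, t #7) → U (s #10, t #10) → A (s #11, t #13) — 7 characters in the same relative order in both. Since dp[13][13] = 7, nothing longer is possible.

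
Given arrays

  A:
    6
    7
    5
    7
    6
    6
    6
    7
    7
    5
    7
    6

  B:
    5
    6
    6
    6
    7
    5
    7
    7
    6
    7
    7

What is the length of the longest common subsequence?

Match 5 (A #3, B #1); then 6 (A #5, B #2); then 6 (A #6, B #3); then 6 (A #7, B #4); then 7 (A #8, B #5); then 7 (A #9, B #7); then 7 (A #11, B #8); then 6 (A #12, B #9) — 8 values in the same relative order in both, and the DP table's final entry dp[12][11] is also 8, so no common subsequence is longer.

8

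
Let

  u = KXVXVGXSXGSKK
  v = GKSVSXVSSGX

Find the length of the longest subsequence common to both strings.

Let dp[i][j] be the LCS length of the first i characters of u and the first j characters of v. dp[i][j] = dp[i-1][j-1]+1 when the i-th and j-th characters match, else max(dp[i-1][j], dp[i][j-1]).
    ·  G  K  S  V  S  X  V  S  S  G  X
 ·  0  0  0  0  0  0  0  0  0  0  0  0
 K  0  0  1  1  1  1  1  1  1  1  1  1
 X  0  0  1  1  1  1  2  2  2  2  2  2
 V  0  0  1  1  2  2  2  3  3  3  3  3
 X  0  0  1  1  2  2  3  3  3  3  3  4
 V  0  0  1  1  2  2  3  4  4  4  4  4
 G  0  1  1  1  2  2  3  4  4  4  5  5
 X  0  1  1  1  2  2  3  4  4  4  5  6
 S  0  1  1  2  2  3  3  4  5  5  5  6
 X  0  1  1  2  2  3  4  4  5  5  5  6
 G  0  1  1  2  2  3  4  4  5  5  6  6
 S  0  1  1  2  2  3  4  4  5  6  6  6
 K  0  1  2  2  2  3  4  4  5  6  6  6
 K  0  1  2  2  2  3  4  4  5  6  6  6
dp[13][11] = 6. One LCS (by backtracking along matches): KVXVGX.

6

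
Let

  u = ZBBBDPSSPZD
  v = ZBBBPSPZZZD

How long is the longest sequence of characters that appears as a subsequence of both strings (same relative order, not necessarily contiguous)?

9

Let dp[i][j] be the LCS length of the first i characters of u and the first j characters of v. dp[i][j] = dp[i-1][j-1]+1 when the i-th and j-th characters match, else max(dp[i-1][j], dp[i][j-1]).
    ·  Z  B  B  B  P  S  P  Z  Z  Z  D
 ·  0  0  0  0  0  0  0  0  0  0  0  0
 Z  0  1  1  1  1  1  1  1  1  1  1  1
 B  0  1  2  2  2  2  2  2  2  2  2  2
 B  0  1  2  3  3  3  3  3  3  3  3  3
 B  0  1  2  3  4  4  4  4  4  4  4  4
 D  0  1  2  3  4  4  4  4  4  4  4  5
 P  0  1  2  3  4  5  5  5  5  5  5  5
 S  0  1  2  3  4  5  6  6  6  6  6  6
 S  0  1  2  3  4  5  6  6  6  6  6  6
 P  0  1  2  3  4  5  6  7  7  7  7  7
 Z  0  1  2  3  4  5  6  7  8  8  8  8
 D  0  1  2  3  4  5  6  7  8  8  8  9
dp[11][11] = 9. One LCS (by backtracking along matches): ZBBBPSPZD.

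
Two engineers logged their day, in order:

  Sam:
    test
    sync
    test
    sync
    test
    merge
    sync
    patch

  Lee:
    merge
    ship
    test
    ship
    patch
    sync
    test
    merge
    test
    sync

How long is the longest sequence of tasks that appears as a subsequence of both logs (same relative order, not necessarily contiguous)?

5

Pick test at Sam[1]=Lee[3], sync at Sam[2]=Lee[6], test at Sam[3]=Lee[7], test at Sam[5]=Lee[9], sync at Sam[7]=Lee[10]; all 5 tasks appear in both, in order. dp[8][10] = 5 confirms this is the maximum.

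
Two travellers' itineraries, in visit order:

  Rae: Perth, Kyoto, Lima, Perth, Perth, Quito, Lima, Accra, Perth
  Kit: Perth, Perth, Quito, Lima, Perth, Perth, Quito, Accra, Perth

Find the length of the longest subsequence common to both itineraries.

Pick Perth at Rae[1]=Kit[2] → Lima at Rae[3]=Kit[4] → Perth at Rae[4]=Kit[5] → Perth at Rae[5]=Kit[6] → Quito at Rae[6]=Kit[7] → Accra at Rae[8]=Kit[8] → Perth at Rae[9]=Kit[9]; all 7 stops appear in both, in order. The LCS DP gives dp[9][9] = 7, so this is optimal.

7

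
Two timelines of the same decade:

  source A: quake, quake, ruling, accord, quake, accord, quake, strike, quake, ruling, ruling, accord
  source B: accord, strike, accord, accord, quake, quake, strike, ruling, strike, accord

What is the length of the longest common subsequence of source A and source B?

Match accord (source A #4, source B #4); then quake (source A #5, source B #5); then quake (source A #7, source B #6); then strike (source A #8, source B #7); then ruling (source A #10, source B #8); then accord (source A #12, source B #10) — 6 events in the same relative order in both, and the DP table's final entry dp[12][10] is also 6, so no common subsequence is longer.

6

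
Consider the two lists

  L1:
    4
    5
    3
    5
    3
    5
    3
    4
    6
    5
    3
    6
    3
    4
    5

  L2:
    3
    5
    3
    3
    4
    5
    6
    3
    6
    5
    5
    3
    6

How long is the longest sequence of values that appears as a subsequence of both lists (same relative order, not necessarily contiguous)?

One common subsequence of length 9: 5 at L1[2]=L2[2], 3 at L1[3]=L2[3], 3 at L1[5]=L2[4], 5 at L1[6]=L2[6], 3 at L1[7]=L2[8], 6 at L1[9]=L2[9], 5 at L1[10]=L2[11], 3 at L1[11]=L2[12], 6 at L1[12]=L2[13]. Since dp[15][13] = 9, nothing longer is possible.

9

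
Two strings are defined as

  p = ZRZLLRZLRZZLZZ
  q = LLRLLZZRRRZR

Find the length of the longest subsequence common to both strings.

One common subsequence of length 7: L at p[4]=q[1] → L at p[5]=q[2] → R at p[6]=q[3] → L at p[8]=q[5] → Z at p[10]=q[6] → Z at p[11]=q[7] → Z at p[13]=q[11]. The LCS DP gives dp[14][12] = 7, so this is optimal.

7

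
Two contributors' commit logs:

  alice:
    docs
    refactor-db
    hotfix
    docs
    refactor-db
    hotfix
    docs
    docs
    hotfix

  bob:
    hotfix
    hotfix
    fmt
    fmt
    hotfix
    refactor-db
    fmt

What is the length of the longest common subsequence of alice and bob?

3

One common subsequence of length 3: hotfix at alice[3]=bob[1] → hotfix at alice[6]=bob[2] → hotfix at alice[9]=bob[5]. Since dp[9][7] = 3, nothing longer is possible.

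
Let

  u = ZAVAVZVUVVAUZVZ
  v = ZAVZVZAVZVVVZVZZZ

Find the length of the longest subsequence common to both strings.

Taking Z (u #1, v #1), then A (u #2, v #2), then V (u #3, v #5), then A (u #4, v #7), then V (u #5, v #8), then Z (u #6, v #9), then V (u #7, v #10), then V (u #9, v #11), then V (u #10, v #12), then Z (u #13, v #13), then V (u #14, v #14), then Z (u #15, v #17) gives a common subsequence of length 12, and the DP table's final entry dp[15][17] is also 12, so no common subsequence is longer.

12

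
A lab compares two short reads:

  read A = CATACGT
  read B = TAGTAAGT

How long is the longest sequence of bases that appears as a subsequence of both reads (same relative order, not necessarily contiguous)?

5

One common subsequence of length 5: A [2,2] → T [3,4] → A [4,6] → G [6,7] → T [7,8]. The LCS DP gives dp[7][8] = 5, so this is optimal.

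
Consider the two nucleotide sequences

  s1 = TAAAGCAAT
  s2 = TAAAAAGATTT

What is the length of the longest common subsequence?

Let dp[i][j] be the LCS length of the first i bases of s1 and the first j bases of s2. dp[i][j] = dp[i-1][j-1]+1 when the i-th and j-th bases match, else max(dp[i-1][j], dp[i][j-1]).
    ·  T  A  A  A  A  A  G  A  T  T  T
 ·  0  0  0  0  0  0  0  0  0  0  0  0
 T  0  1  1  1  1  1  1  1  1  1  1  1
 A  0  1  2  2  2  2  2  2  2  2  2  2
 A  0  1  2  3  3  3  3  3  3  3  3  3
 A  0  1  2  3  4  4  4  4  4  4  4  4
 G  0  1  2  3  4  4  4  5  5  5  5  5
 C  0  1  2  3  4  4  4  5  5  5  5  5
 A  0  1  2  3  4  5  5  5  6  6  6  6
 A  0  1  2  3  4  5  6  6  6  6  6  6
 T  0  1  2  3  4  5  6  6  6  7  7  7
dp[9][11] = 7. One LCS (by backtracking along matches): TAAAGAT.

7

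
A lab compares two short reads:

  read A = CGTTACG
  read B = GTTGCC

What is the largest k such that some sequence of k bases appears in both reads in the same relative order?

One common subsequence of length 4: G at read A[2]=read B[1]; then T at read A[3]=read B[2]; then T at read A[4]=read B[3]; then C at read A[6]=read B[6]. The LCS DP gives dp[7][6] = 4, so this is optimal.

4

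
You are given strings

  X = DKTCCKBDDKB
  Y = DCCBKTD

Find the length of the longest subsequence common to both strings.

5

Let dp[i][j] be the LCS length of the first i characters of X and the first j characters of Y. dp[i][j] = dp[i-1][j-1]+1 when the i-th and j-th characters match, else max(dp[i-1][j], dp[i][j-1]).
    ·  D  C  C  B  K  T  D
 ·  0  0  0  0  0  0  0  0
 D  0  1  1  1  1  1  1  1
 K  0  1  1  1  1  2  2  2
 T  0  1  1  1  1  2  3  3
 C  0  1  2  2  2  2  3  3
 C  0  1  2  3  3  3  3  3
 K  0  1  2  3  3  4  4  4
 B  0  1  2  3  4  4  4  4
 D  0  1  2  3  4  4  4  5
 D  0  1  2  3  4  4  4  5
 K  0  1  2  3  4  5  5  5
 B  0  1  2  3  4  5  5  5
dp[11][7] = 5. One LCS (by backtracking along matches): DCCKD.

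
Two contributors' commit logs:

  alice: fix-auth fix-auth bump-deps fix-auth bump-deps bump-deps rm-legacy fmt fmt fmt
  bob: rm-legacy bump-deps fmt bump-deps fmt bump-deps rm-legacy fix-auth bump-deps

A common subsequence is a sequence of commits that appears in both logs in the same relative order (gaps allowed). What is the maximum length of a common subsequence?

Pick bump-deps (alice #3, bob #2) → bump-deps (alice #5, bob #4) → bump-deps (alice #6, bob #6) → rm-legacy (alice #7, bob #7); all 4 commits appear in both, in order. Since dp[10][9] = 4, nothing longer is possible.

4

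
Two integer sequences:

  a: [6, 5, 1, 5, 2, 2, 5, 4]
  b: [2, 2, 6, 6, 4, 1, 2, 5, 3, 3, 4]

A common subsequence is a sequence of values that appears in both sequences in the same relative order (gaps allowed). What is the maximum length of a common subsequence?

5

Match 6 [1,4], 1 [3,6], 2 [6,7], 5 [7,8], 4 [8,11] — 5 values in the same relative order in both. Since dp[8][11] = 5, nothing longer is possible.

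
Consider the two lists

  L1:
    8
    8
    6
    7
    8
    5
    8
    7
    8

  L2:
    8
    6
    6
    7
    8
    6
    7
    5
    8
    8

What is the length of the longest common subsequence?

7

Let dp[i][j] be the LCS length of the first i values of L1 and the first j values of L2. dp[i][j] = dp[i-1][j-1]+1 when the i-th and j-th values match, else max(dp[i-1][j], dp[i][j-1]).
    ·  8  6  6  7  8  6  7  5  8  8
 ·  0  0  0  0  0  0  0  0  0  0  0
 8  0  1  1  1  1  1  1  1  1  1  1
 8  0  1  1  1  1  2  2  2  2  2  2
 6  0  1  2  2  2  2  3  3  3  3  3
 7  0  1  2  2  3  3  3  4  4  4  4
 8  0  1  2  2  3  4  4  4  4  5  5
 5  0  1  2  2  3  4  4  4  5  5  5
 8  0  1  2  2  3  4  4  4  5  6  6
 7  0  1  2  2  3  4  4  5  5  6  6
 8  0  1  2  2  3  4  4  5  5  6  7
dp[9][10] = 7. One LCS (by backtracking along matches): 8, 8, 6, 7, 5, 8, 8.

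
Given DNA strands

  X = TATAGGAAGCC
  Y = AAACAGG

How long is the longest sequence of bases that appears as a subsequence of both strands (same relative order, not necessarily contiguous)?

5

Let dp[i][j] be the LCS length of the first i bases of X and the first j bases of Y. dp[i][j] = dp[i-1][j-1]+1 when the i-th and j-th bases match, else max(dp[i-1][j], dp[i][j-1]).
    ·  A  A  A  C  A  G  G
 ·  0  0  0  0  0  0  0  0
 T  0  0  0  0  0  0  0  0
 A  0  1  1  1  1  1  1  1
 T  0  1  1  1  1  1  1  1
 A  0  1  2  2  2  2  2  2
 G  0  1  2  2  2  2  3  3
 G  0  1  2  2  2  2  3  4
 A  0  1  2  3  3  3  3  4
 A  0  1  2  3  3  4  4  4
 G  0  1  2  3  3  4  5  5
 C  0  1  2  3  4  4  5  5
 C  0  1  2  3  4  4  5  5
dp[11][7] = 5. One LCS (by backtracking along matches): AAAAG.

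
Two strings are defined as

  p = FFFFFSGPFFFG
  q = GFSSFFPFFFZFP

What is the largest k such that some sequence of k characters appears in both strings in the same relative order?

One common subsequence of length 7: F [1,2]; then F [2,5]; then F [3,6]; then F [4,8]; then F [5,9]; then F [9,10]; then F [10,12], and the DP table's final entry dp[12][13] is also 7, so no common subsequence is longer.

7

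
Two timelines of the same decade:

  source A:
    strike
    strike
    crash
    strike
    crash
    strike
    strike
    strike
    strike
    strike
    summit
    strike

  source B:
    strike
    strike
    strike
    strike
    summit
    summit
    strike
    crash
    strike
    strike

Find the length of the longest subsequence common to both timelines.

One common subsequence of length 7: strike (source A #1, source B #1), then strike (source A #2, source B #2), then strike (source A #4, source B #3), then strike (source A #6, source B #4), then strike (source A #7, source B #7), then strike (source A #10, source B #9), then strike (source A #12, source B #10). Since dp[12][10] = 7, nothing longer is possible.

7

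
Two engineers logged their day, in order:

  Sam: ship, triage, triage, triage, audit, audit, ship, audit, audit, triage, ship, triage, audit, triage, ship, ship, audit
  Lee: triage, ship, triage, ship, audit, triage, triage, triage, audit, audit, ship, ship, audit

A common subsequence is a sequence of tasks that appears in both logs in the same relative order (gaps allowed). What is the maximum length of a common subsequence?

One common subsequence of length 10: ship [1,2], then triage [4,3], then ship [7,4], then audit [8,5], then triage [10,7], then triage [12,8], then audit [13,10], then ship [15,11], then ship [16,12], then audit [17,13], and the DP table's final entry dp[17][13] is also 10, so no common subsequence is longer.

10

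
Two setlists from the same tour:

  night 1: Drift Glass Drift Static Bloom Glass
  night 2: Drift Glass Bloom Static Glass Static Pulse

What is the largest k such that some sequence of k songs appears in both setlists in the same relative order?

4

Pick Drift (night 1 #1, night 2 #1); then Glass (night 1 #2, night 2 #2); then Static (night 1 #4, night 2 #4); then Glass (night 1 #6, night 2 #5); all 4 songs appear in both, in order, and the DP table's final entry dp[6][7] is also 4, so no common subsequence is longer.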